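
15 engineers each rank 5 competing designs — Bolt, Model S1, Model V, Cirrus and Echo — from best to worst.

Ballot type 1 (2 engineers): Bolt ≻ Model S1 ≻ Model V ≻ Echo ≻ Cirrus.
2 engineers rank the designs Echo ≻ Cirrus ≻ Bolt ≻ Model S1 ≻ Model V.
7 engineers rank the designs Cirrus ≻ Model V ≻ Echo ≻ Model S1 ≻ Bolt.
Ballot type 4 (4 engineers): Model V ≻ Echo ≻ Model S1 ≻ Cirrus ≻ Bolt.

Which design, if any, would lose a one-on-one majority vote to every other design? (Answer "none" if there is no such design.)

Pairwise majorities:
Bolt–Model S1: Model S1 11–4.
Bolt vs Model V: Bolt preferred on 2+2 = 4 ballots; Model V wins 11–4.
Bolt vs Cirrus: Cirrus wins 13–2.
Bolt vs Echo: Bolt preferred on 2 ballots; Echo wins 13–2.
Model S1 vs Model V: 2+2 = 4 for Model S1, 11 for Model V — Model V by 11–4.
Model S1 vs Cirrus: Cirrus wins 9–6.
Model S1 vs Echo: Model S1 is ranked higher on 2 ballots, Echo on 13. Echo wins 13–2.
Model V vs Cirrus: 6 to 9, Cirrus.
Model V vs Echo: Model V, 13–2.
Cirrus vs Echo: Cirrus is ranked higher on 7 ballots, Echo on 8. Echo wins 8–7.
Bolt is beaten in every head-to-head and is the Condorcet loser.

Bolt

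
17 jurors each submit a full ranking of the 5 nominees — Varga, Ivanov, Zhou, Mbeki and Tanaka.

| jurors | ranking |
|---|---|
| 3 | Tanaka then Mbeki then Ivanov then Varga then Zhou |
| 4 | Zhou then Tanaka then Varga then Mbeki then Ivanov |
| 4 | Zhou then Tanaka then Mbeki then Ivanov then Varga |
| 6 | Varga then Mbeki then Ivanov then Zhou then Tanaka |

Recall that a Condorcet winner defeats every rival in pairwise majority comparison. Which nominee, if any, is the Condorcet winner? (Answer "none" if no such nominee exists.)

Check each pair by majority over 17 ballots:
Varga–Ivanov: Varga 10–7.
Varga–Zhou: Varga 9–8.
Varga–Mbeki: Varga 10–7.
Varga vs Tanaka: Tanaka wins 11–6.
Ivanov–Zhou: Ivanov 9–8.
Ivanov–Mbeki: Mbeki 17–0.
Ivanov vs Tanaka: Tanaka, 11–6.
Zhou vs Mbeki: Mbeki, 9–8.
Zhou–Tanaka: Zhou 14–3.
Mbeki vs Tanaka: Tanaka wins 11–6.
Every nominee loses at least once (Varga loses to Tanaka; Ivanov loses to Varga; Zhou loses to Varga; Mbeki loses to Varga; Tanaka loses to Zhou). The majority relation contains the cycle Varga beats Zhou beats Tanaka beats Varga, so there is no Condorcet winner.

none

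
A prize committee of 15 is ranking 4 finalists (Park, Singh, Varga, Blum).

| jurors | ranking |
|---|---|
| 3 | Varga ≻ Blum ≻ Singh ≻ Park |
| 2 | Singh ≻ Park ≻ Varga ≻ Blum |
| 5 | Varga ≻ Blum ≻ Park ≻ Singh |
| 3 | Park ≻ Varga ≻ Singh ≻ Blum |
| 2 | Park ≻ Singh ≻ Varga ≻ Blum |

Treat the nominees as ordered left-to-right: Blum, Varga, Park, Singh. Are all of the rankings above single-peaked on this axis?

Axis positions: Blum=1, Varga=2, Park=3, Singh=4.
Cluster 1: ranking walks positions 2-1-4-3; Singh is ranked above Park even though Park lies between Singh and the peak Varga on the axis — preferences dip and rise again. Not single-peaked.
Cluster 2 (peak Singh at position 4): ranking walks positions 4-3-2-1, expanding outward from the peak — single-peaked.
Cluster 3 (peak Varga at position 2): ranking walks positions 2-1-3-4, expanding outward from the peak — single-peaked.
Cluster 4 (peak Park at position 3): ranking walks positions 3-2-4-1, expanding outward from the peak — single-peaked.
Cluster 5 (peak Park at position 3): ranking walks positions 3-4-2-1, expanding outward from the peak — single-peaked.
Cluster 1 violates single-peakedness, so the profile is not single-peaked on this axis.

no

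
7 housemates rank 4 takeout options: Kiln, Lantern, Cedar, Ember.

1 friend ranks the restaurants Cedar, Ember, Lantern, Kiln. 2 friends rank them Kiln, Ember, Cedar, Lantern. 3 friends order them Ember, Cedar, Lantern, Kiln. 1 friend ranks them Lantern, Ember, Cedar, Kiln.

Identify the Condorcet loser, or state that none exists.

Kiln

Head-to-head results (7 friends):
Kiln vs Lantern: 2 for Kiln, 5 for Lantern — Lantern by 5–2.
Kiln vs Cedar: Cedar wins 5–2.
Kiln vs Ember: 2 to 5, Ember.
Lantern vs Cedar: Cedar, 6–1.
Lantern vs Ember: Ember, 6–1.
Cedar vs Ember: 1 to 6, Ember.
Kiln is beaten in every head-to-head and is the Condorcet loser.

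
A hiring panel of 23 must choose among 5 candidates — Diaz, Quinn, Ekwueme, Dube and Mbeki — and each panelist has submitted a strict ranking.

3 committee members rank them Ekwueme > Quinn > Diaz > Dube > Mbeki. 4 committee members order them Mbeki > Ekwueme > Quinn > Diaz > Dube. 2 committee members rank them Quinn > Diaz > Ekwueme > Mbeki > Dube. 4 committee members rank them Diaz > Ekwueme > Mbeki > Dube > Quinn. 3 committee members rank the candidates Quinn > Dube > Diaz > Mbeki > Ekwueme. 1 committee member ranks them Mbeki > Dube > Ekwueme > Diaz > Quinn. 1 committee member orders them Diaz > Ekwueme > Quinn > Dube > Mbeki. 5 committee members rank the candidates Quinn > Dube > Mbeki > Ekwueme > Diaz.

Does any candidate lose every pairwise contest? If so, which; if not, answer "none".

none

Head-to-head results (23 committee members):
Diaz vs Quinn: 6 to 17, Quinn.
Diaz vs Ekwueme: 2+4+3+1 = 10 for Diaz, 13 for Ekwueme — Ekwueme by 13–10.
Diaz–Dube: Diaz 14–9.
Diaz vs Mbeki: 13 to 10, Diaz.
Quinn vs Ekwueme: Ekwueme wins 13–10.
Quinn vs Dube: 18 to 5, Quinn.
Quinn vs Mbeki: 14 to 9, Quinn.
Ekwueme vs Dube: Ekwueme preferred on 3+4+2+4+1 = 14 ballots; Ekwueme wins 14–9.
Ekwueme vs Mbeki: 3+2+4+1 = 10 for Ekwueme, 13 for Mbeki — Mbeki by 13–10.
Dube vs Mbeki: Dube, 12–11.
Every candidate wins at least one matchup (Diaz beats Dube; Quinn beats Diaz; Ekwueme beats Diaz; Dube beats Mbeki; Mbeki beats Ekwueme), so there is no Condorcet loser.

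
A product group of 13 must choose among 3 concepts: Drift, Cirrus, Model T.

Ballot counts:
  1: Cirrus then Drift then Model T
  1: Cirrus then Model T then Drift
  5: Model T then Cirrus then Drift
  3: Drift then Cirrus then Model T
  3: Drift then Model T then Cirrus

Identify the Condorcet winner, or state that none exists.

Pairwise majorities:
Drift vs Cirrus: Cirrus, 7–6.
Drift vs Model T: Drift, 7–6.
Cirrus vs Model T: Model T, 8–5.
Each design drops at least one matchup (Drift loses to Cirrus; Cirrus loses to Model T; Model T loses to Drift); the cycle Drift > Model T > Cirrus > Drift rules out a Condorcet winner.

none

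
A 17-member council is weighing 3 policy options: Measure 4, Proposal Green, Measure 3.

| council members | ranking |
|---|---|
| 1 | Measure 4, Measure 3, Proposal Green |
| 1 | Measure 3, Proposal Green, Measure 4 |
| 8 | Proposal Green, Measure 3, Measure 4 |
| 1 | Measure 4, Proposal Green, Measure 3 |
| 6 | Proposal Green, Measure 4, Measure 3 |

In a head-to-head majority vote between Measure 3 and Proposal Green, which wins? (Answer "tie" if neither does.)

Ballots ranking Measure 3 above Proposal Green: 1 + 1 = 2.
Ballots ranking Proposal Green above Measure 3: 17 − 2 = 15.
Proposal Green wins the head-to-head 15–2.

Proposal Green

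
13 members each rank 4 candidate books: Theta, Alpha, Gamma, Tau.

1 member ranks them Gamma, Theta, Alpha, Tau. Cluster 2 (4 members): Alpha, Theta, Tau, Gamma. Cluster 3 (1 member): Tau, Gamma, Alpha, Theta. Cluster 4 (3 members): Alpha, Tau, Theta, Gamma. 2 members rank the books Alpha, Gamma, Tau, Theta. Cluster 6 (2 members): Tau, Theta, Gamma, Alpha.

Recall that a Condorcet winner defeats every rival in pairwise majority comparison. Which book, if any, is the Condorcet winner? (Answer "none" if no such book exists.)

Alpha

Head-to-head results (13 members):
Theta vs Alpha: Alpha, 10–3.
Theta–Gamma: Theta 9–4.
Theta vs Tau: Tau wins 8–5.
Alpha vs Gamma: Alpha, 9–4.
Alpha vs Tau: 1+4+3+2 = 10 for Alpha, 3 for Tau — Alpha by 10–3.
Gamma vs Tau: Tau, 10–3.
Alpha defeats every rival head-to-head and is the Condorcet winner.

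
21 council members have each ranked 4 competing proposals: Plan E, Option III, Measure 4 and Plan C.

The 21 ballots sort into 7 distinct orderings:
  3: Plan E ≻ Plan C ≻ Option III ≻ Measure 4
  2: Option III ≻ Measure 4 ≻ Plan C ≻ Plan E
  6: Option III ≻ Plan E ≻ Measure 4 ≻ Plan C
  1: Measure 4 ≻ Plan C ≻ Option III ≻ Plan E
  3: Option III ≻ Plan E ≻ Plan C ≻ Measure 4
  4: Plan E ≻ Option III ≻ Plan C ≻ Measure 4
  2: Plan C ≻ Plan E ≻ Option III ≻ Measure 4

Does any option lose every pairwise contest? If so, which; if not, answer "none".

Measure 4

Pairwise majorities:
Plan E–Option III: Option III 12–9.
Plan E vs Measure 4: Plan E, 18–3.
Plan E–Plan C: Plan E 16–5.
Option III vs Measure 4: Option III is ranked higher on 3+2+6+3+4+2 = 20 ballots, Measure 4 on 1. Option III wins 20–1.
Option III vs Plan C: Option III, 15–6.
Measure 4 vs Plan C: Measure 4 is ranked higher on 2+6+1 = 9 ballots, Plan C on 12. Plan C wins 12–9.
Measure 4 loses to every other option — it is the Condorcet loser.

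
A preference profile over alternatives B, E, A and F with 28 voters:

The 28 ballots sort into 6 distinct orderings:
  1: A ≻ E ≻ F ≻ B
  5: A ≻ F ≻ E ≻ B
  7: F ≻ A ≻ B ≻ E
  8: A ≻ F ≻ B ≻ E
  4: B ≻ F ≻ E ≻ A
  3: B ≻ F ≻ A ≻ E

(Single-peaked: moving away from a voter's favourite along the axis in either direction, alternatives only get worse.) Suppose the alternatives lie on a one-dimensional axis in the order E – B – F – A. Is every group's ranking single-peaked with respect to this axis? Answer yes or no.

no

Axis positions: E=1, B=2, F=3, A=4.
Group 1: ranking walks positions 4-1-3-2; E is ranked above F even though F lies between E and the peak A on the axis — preferences dip and rise again. Not single-peaked.
Group 2: ranking walks positions 4-3-1-2; E is ranked above B even though B lies between E and the peak A on the axis — preferences dip and rise again. Not single-peaked.
Group 3 (peak F at position 3): ranking walks positions 3-4-2-1, expanding outward from the peak — single-peaked.
Group 4 (peak A at position 4): ranking walks positions 4-3-2-1, expanding outward from the peak — single-peaked.
Group 5 (peak B at position 2): ranking walks positions 2-3-1-4, expanding outward from the peak — single-peaked.
Group 6 (peak B at position 2): ranking walks positions 2-3-4-1, expanding outward from the peak — single-peaked.
Group 1 violates single-peakedness, so the profile is not single-peaked on this axis.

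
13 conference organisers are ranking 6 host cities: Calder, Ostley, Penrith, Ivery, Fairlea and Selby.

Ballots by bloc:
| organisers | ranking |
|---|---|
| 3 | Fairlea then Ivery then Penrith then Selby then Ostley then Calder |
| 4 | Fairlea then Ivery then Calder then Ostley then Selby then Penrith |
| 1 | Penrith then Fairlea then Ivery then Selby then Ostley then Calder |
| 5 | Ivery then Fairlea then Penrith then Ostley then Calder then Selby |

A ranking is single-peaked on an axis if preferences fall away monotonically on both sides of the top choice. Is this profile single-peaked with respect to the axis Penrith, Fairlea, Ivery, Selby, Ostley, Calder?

Axis positions: Penrith=1, Fairlea=2, Ivery=3, Selby=4, Ostley=5, Calder=6.
Bloc 1 (peak Fairlea at position 2): ranking walks positions 2-3-1-4-5-6, expanding outward from the peak — single-peaked.
Bloc 2: ranking walks positions 2-3-6-5-4-1; Calder is ranked above Selby even though Selby lies between Calder and the peak Fairlea on the axis — preferences dip and rise again. Not single-peaked.
Bloc 3 (peak Penrith at position 1): ranking walks positions 1-2-3-4-5-6, expanding outward from the peak — single-peaked.
Bloc 4: ranking walks positions 3-2-1-5-6-4; Ostley is ranked above Selby even though Selby lies between Ostley and the peak Ivery on the axis — preferences dip and rise again. Not single-peaked.
Bloc 2 violates single-peakedness, so the profile is not single-peaked on this axis.

no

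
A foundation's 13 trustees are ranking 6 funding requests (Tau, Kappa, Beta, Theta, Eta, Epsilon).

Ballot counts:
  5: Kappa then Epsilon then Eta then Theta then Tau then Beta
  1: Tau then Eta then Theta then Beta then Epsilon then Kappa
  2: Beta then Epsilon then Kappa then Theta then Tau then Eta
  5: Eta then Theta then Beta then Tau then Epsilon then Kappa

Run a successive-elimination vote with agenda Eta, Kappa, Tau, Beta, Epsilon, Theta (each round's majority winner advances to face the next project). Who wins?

Round 1: Eta vs Kappa — 6–7, Kappa advances.
Round 2: Kappa vs Tau — 7–6, Kappa advances.
Round 3: Kappa vs Beta — 5–8, Beta advances.
Round 4: Beta vs Epsilon — 8–5, Beta advances.
Round 5: Beta vs Theta — 2–11, Theta advances.
Theta survives the agenda.

Theta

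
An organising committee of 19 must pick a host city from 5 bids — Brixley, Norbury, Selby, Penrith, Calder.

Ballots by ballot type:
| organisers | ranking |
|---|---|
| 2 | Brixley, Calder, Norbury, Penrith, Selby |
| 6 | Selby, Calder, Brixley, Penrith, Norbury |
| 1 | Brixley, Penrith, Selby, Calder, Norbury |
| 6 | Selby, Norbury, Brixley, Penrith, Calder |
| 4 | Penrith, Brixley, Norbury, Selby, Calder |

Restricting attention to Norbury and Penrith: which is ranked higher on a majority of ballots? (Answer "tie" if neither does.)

Penrith

Ballots ranking Norbury above Penrith: 2 + 6 = 8.
Ballots ranking Penrith above Norbury: 19 − 8 = 11.
Penrith wins the head-to-head 11–8.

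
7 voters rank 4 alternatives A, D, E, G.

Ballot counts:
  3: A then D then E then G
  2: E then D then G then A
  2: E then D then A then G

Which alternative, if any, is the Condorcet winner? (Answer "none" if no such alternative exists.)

Pairwise majorities:
A vs D: D wins 4–3.
A vs E: E, 4–3.
A–G: A 5–2.
D vs E: D preferred on 3 ballots; E wins 4–3.
D vs G: D is ranked higher on 3+2+2 = 7 ballots, G on 0. D wins 7–0.
E–G: E 7–0.
E defeats every rival head-to-head and is the Condorcet winner.

E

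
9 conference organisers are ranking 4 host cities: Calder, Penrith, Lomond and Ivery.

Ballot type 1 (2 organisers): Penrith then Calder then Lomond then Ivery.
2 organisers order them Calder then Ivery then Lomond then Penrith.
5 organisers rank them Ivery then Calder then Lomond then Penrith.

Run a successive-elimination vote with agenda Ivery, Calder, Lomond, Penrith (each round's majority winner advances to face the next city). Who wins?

Ivery

Round 1: Ivery vs Calder — 5–4, Ivery advances.
Round 2: Ivery vs Lomond — 7–2, Ivery advances.
Round 3: Ivery vs Penrith — 7–2, Ivery advances.
Ivery survives the agenda.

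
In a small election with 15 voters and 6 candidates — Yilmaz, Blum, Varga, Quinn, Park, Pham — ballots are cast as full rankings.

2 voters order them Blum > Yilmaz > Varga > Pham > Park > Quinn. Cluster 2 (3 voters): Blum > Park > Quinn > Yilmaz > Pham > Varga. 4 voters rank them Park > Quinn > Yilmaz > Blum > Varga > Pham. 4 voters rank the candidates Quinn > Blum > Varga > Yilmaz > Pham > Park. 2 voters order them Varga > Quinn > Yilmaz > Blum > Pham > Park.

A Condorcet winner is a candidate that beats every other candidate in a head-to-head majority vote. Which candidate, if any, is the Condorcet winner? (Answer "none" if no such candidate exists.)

none

Head-to-head results (15 voters):
Yilmaz vs Blum: Blum wins 9–6.
Yilmaz–Varga: Yilmaz 9–6.
Yilmaz vs Quinn: Quinn, 13–2.
Yilmaz–Park: Yilmaz 8–7.
Yilmaz vs Pham: Yilmaz wins 15–0.
Blum–Varga: Blum 13–2.
Blum vs Quinn: Quinn, 10–5.
Blum vs Park: Blum, 11–4.
Blum vs Pham: Blum wins 15–0.
Varga vs Quinn: Quinn wins 11–4.
Varga–Park: Varga 8–7.
Varga vs Pham: Varga, 12–3.
Quinn vs Park: Park, 9–6.
Quinn–Pham: Quinn 13–2.
Park–Pham: Pham 8–7.
Each candidate drops at least one matchup (Yilmaz loses to Blum; Blum loses to Quinn; Varga loses to Yilmaz; Quinn loses to Park; Park loses to Yilmaz; Pham loses to Yilmaz); the cycle Yilmaz > Park > Quinn > Yilmaz rules out a Condorcet winner.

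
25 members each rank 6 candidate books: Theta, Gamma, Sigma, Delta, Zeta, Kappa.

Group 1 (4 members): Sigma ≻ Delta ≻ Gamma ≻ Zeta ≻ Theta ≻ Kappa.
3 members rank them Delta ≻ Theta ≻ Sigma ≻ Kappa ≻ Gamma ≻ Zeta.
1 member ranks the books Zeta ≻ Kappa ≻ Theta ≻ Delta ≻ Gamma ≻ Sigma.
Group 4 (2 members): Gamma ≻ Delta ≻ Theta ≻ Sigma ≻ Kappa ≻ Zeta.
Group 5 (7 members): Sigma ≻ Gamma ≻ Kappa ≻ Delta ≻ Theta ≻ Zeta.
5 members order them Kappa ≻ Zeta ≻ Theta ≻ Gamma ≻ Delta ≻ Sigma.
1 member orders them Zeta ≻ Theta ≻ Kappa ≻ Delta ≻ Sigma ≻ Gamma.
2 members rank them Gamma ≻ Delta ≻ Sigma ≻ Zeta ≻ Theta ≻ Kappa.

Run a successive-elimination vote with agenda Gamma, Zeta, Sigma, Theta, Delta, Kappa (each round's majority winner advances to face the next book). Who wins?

Round 1: Gamma vs Zeta — 18–7, Gamma advances.
Round 2: Gamma vs Sigma — 10–15, Sigma advances.
Round 3: Sigma vs Theta — 13–12, Sigma advances.
Round 4: Sigma vs Delta — 11–14, Delta advances.
Round 5: Delta vs Kappa — 11–14, Kappa advances.
The agenda winner is Kappa.

Kappa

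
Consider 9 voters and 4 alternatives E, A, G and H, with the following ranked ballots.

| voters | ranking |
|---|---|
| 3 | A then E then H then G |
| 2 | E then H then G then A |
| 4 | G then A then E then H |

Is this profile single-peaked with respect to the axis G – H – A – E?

Axis positions: G=1, H=2, A=3, E=4.
Type 1 (peak A at position 3): ranking walks positions 3-4-2-1, expanding outward from the peak — single-peaked.
Type 2: ranking walks positions 4-2-1-3; H is ranked above A even though A lies between H and the peak E on the axis — preferences dip and rise again. Not single-peaked.
Type 3: ranking walks positions 1-3-4-2; A is ranked above H even though H lies between A and the peak G on the axis — preferences dip and rise again. Not single-peaked.
Type 2 violates single-peakedness, so the profile is not single-peaked on this axis.

no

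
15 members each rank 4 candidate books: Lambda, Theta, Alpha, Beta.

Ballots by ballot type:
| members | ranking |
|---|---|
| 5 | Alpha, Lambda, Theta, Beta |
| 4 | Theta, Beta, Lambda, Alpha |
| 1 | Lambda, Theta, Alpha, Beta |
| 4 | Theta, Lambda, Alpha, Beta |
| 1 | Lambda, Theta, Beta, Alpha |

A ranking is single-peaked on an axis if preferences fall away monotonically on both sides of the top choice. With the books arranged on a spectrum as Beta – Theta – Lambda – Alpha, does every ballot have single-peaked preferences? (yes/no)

Axis positions: Beta=1, Theta=2, Lambda=3, Alpha=4.
Ballot type 1 (peak Alpha at position 4): ranking walks positions 4-3-2-1, expanding outward from the peak — single-peaked.
Ballot type 2 (peak Theta at position 2): ranking walks positions 2-1-3-4, expanding outward from the peak — single-peaked.
Ballot type 3 (peak Lambda at position 3): ranking walks positions 3-2-4-1, expanding outward from the peak — single-peaked.
Ballot type 4 (peak Theta at position 2): ranking walks positions 2-3-4-1, expanding outward from the peak — single-peaked.
Ballot type 5 (peak Lambda at position 3): ranking walks positions 3-2-1-4, expanding outward from the peak — single-peaked.
Every ranking is single-peaked on this axis.

yes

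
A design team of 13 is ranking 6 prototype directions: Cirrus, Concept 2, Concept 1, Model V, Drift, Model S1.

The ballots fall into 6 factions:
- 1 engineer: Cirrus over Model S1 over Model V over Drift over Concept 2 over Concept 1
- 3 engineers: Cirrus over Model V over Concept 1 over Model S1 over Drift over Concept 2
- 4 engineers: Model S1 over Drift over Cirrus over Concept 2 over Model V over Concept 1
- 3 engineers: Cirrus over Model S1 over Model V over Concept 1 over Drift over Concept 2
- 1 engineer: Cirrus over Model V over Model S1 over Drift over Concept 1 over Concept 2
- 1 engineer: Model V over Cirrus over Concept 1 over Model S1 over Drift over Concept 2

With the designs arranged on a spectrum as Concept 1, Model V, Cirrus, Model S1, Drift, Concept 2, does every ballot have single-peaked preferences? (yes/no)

Axis positions: Concept 1=1, Model V=2, Cirrus=3, Model S1=4, Drift=5, Concept 2=6.
Faction 1 (peak Cirrus at position 3): ranking walks positions 3-4-2-5-6-1, expanding outward from the peak — single-peaked.
Faction 2 (peak Cirrus at position 3): ranking walks positions 3-2-1-4-5-6, expanding outward from the peak — single-peaked.
Faction 3 (peak Model S1 at position 4): ranking walks positions 4-5-3-6-2-1, expanding outward from the peak — single-peaked.
Faction 4 (peak Cirrus at position 3): ranking walks positions 3-4-2-1-5-6, expanding outward from the peak — single-peaked.
Faction 5 (peak Cirrus at position 3): ranking walks positions 3-2-4-5-1-6, expanding outward from the peak — single-peaked.
Faction 6 (peak Model V at position 2): ranking walks positions 2-3-1-4-5-6, expanding outward from the peak — single-peaked.
Every ranking is single-peaked on this axis.

yes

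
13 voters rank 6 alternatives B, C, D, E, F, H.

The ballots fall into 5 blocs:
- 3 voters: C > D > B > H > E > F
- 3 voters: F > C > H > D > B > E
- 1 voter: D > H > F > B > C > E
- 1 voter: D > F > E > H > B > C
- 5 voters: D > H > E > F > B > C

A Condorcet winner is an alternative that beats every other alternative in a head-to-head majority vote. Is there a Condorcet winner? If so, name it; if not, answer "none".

D

Head-to-head results (13 voters):
B vs C: 1+1+5 = 7 for B, 6 for C — B by 7–6.
B vs D: 0 for B, 13 for D — D by 13–0.
B vs E: B wins 7–6.
B vs F: F, 10–3.
B–H: H 10–3.
C vs D: 3+3 = 6 for C, 7 for D — D by 7–6.
C vs E: C, 7–6.
C–F: F 10–3.
C vs H: C is ranked higher on 3+3 = 6 ballots, H on 7. H wins 7–6.
D vs E: D, 13–0.
D vs F: D wins 10–3.
D vs H: D preferred on 3+1+1+5 = 10 ballots; D wins 10–3.
E vs F: E wins 8–5.
E vs H: H, 12–1.
F vs H: F preferred on 3+1 = 4 ballots; H wins 9–4.
D defeats every rival head-to-head and is the Condorcet winner.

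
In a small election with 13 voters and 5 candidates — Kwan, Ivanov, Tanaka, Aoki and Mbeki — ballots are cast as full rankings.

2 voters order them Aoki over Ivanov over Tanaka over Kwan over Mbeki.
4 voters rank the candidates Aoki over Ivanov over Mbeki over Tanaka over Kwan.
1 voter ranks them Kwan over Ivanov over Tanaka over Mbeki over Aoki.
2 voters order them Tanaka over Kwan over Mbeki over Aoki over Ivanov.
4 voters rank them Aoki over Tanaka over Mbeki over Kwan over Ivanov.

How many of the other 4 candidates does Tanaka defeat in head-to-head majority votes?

2

Tanaka against each rival (13 voters):
Tanaka vs Kwan: Tanaka is ranked higher on 2+4+2+4 = 12 ballots, Kwan on 1. Tanaka wins 12–1.
Tanaka–Ivanov: Ivanov 7–6.
Tanaka vs Aoki: Aoki, 10–3.
Tanaka vs Mbeki: Tanaka wins 9–4.
Tanaka beats Kwan, Mbeki; loses to Ivanov, Aoki — 2 pairwise wins.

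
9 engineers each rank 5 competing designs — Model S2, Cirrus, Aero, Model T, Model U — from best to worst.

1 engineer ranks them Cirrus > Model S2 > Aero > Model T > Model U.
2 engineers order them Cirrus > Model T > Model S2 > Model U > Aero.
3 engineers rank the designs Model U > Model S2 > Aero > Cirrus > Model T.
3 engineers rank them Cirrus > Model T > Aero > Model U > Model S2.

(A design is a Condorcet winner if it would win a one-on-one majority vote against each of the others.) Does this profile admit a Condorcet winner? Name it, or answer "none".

Check each pair by majority over 9 ballots:
Model S2 vs Cirrus: Model S2 is ranked higher on 3 ballots, Cirrus on 6. Cirrus wins 6–3.
Model S2 vs Aero: Model S2 is ranked higher on 1+2+3 = 6 ballots, Aero on 3. Model S2 wins 6–3.
Model S2 vs Model T: Model S2 is ranked higher on 1+3 = 4 ballots, Model T on 5. Model T wins 5–4.
Model S2 vs Model U: Model S2 is ranked higher on 1+2 = 3 ballots, Model U on 6. Model U wins 6–3.
Cirrus vs Aero: Cirrus is ranked higher on 1+2+3 = 6 ballots, Aero on 3. Cirrus wins 6–3.
Cirrus vs Model T: 1+2+3+3 = 9 for Cirrus, 0 for Model T — Cirrus by 9–0.
Cirrus vs Model U: Cirrus preferred on 1+2+3 = 6 ballots; Cirrus wins 6–3.
Aero vs Model T: Aero is ranked higher on 1+3 = 4 ballots, Model T on 5. Model T wins 5–4.
Aero vs Model U: Aero is ranked higher on 1+3 = 4 ballots, Model U on 5. Model U wins 5–4.
Model T vs Model U: 1+2+3 = 6 for Model T, 3 for Model U — Model T by 6–3.
Cirrus defeats every rival head-to-head and is the Condorcet winner.

Cirrus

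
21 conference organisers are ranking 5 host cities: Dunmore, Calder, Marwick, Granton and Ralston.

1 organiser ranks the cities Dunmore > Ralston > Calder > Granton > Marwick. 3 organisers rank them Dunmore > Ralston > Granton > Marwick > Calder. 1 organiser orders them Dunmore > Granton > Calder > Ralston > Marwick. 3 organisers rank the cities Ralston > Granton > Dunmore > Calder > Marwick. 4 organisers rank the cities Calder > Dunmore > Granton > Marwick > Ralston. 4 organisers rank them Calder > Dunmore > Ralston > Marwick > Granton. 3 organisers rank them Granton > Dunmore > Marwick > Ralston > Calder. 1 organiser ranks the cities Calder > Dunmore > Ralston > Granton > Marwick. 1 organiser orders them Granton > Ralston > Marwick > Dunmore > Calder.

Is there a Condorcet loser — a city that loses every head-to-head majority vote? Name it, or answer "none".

Head-to-head results (21 organisers):
Dunmore vs Calder: 1+3+1+3+3+1 = 12 for Dunmore, 9 for Calder — Dunmore by 12–9.
Dunmore–Marwick: Dunmore 20–1.
Dunmore vs Granton: 14 to 7, Dunmore.
Dunmore–Ralston: Dunmore 17–4.
Calder vs Marwick: Calder wins 14–7.
Calder vs Granton: 10 to 11, Granton.
Calder vs Ralston: 10 to 11, Ralston.
Marwick vs Granton: Granton wins 17–4.
Marwick vs Ralston: 4+3 = 7 for Marwick, 14 for Ralston — Ralston by 14–7.
Granton vs Ralston: 1+4+3+1 = 9 for Granton, 12 for Ralston — Ralston by 12–9.
Only Marwick has no wins; Marwick is the Condorcet loser.

Marwick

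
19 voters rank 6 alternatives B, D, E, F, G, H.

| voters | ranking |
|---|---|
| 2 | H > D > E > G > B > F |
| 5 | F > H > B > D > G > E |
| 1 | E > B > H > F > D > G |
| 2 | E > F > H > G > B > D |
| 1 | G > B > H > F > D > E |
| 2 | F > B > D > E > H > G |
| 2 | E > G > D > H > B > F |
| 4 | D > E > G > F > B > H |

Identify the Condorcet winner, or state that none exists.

Pairwise majorities:
B vs D: B, 11–8.
B vs E: E wins 11–8.
B–F: F 13–6.
B–G: G 11–8.
B–H: H 11–8.
D vs E: D wins 14–5.
D vs F: F wins 11–8.
D vs G: D, 14–5.
D vs H: H, 11–8.
E vs F: E wins 11–8.
E vs G: E, 13–6.
E–H: E 11–8.
F vs G: F wins 10–9.
F–H: F 13–6.
G vs H: H, 12–7.
No alternative is unbeaten: B loses to E; D loses to B; E loses to D; F loses to E; G loses to D; H loses to E. In particular B > D > E > B is a majority cycle — no Condorcet winner exists.

none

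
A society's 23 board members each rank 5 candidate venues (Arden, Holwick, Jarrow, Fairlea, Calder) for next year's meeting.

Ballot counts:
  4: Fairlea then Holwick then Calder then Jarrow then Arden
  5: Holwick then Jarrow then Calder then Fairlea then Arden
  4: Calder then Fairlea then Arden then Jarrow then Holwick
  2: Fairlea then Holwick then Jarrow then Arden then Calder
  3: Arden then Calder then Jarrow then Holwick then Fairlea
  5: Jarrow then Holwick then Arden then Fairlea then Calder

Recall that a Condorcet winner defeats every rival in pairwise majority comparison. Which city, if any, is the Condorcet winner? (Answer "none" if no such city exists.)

Pairwise majorities:
Arden vs Holwick: Holwick wins 16–7.
Arden vs Jarrow: Jarrow wins 16–7.
Arden vs Fairlea: Arden preferred on 3+5 = 8 ballots; Fairlea wins 15–8.
Arden vs Calder: Arden preferred on 2+3+5 = 10 ballots; Calder wins 13–10.
Holwick vs Jarrow: Jarrow wins 12–11.
Holwick vs Fairlea: Holwick preferred on 5+3+5 = 13 ballots; Holwick wins 13–10.
Holwick vs Calder: Holwick wins 16–7.
Jarrow vs Fairlea: 13 to 10, Jarrow.
Jarrow–Calder: Jarrow 12–11.
Fairlea vs Calder: Fairlea is ranked higher on 4+2+5 = 11 ballots, Calder on 12. Calder wins 12–11.
Jarrow beats each of Arden, Holwick, Fairlea, Calder — Jarrow is the Condorcet winner.

Jarrow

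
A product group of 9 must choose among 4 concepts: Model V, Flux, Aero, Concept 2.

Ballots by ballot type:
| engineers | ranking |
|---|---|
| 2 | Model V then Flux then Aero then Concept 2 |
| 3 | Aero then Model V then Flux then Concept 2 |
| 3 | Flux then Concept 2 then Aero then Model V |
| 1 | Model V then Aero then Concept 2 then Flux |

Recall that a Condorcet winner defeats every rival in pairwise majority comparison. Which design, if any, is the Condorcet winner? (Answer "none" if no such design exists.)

Pairwise majorities:
Model V vs Flux: Model V preferred on 2+3+1 = 6 ballots; Model V wins 6–3.
Model V vs Aero: Model V is ranked higher on 2+1 = 3 ballots, Aero on 6. Aero wins 6–3.
Model V vs Concept 2: 6 to 3, Model V.
Flux vs Aero: Flux is ranked higher on 2+3 = 5 ballots, Aero on 4. Flux wins 5–4.
Flux vs Concept 2: 8 to 1, Flux.
Aero vs Concept 2: 2+3+1 = 6 for Aero, 3 for Concept 2 — Aero by 6–3.
Every design loses at least once (Model V loses to Aero; Flux loses to Model V; Aero loses to Flux; Concept 2 loses to Model V). The majority relation contains the cycle Model V beats Flux beats Aero beats Model V, so there is no Condorcet winner.

none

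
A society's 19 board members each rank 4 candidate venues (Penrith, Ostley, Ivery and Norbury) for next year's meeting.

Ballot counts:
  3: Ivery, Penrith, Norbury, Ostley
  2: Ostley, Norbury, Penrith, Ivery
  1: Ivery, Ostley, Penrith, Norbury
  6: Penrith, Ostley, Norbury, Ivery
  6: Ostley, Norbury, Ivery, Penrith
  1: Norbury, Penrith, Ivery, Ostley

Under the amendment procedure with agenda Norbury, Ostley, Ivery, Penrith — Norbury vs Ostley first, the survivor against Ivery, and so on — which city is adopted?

Round 1: Norbury vs Ostley — 4–15, Ostley advances.
Round 2: Ostley vs Ivery — 14–5, Ostley advances.
Round 3: Ostley vs Penrith — 9–10, Penrith advances.
Penrith survives the agenda.

Penrith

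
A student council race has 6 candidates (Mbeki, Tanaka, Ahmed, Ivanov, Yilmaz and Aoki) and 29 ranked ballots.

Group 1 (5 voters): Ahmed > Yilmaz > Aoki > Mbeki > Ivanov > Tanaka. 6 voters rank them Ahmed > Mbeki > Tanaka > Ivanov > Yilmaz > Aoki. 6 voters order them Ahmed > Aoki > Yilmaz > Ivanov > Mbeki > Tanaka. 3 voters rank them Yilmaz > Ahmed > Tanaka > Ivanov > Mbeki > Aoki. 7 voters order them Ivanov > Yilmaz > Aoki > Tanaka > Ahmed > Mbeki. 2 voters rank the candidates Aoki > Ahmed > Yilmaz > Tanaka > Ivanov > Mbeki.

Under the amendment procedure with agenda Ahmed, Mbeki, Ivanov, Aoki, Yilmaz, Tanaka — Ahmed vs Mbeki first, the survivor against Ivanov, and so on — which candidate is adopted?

Round 1: Ahmed vs Mbeki — 29–0, Ahmed advances.
Round 2: Ahmed vs Ivanov — 22–7, Ahmed advances.
Round 3: Ahmed vs Aoki — 20–9, Ahmed advances.
Round 4: Ahmed vs Yilmaz — 19–10, Ahmed advances.
Round 5: Ahmed vs Tanaka — 22–7, Ahmed advances.
The agenda winner is Ahmed.

Ahmed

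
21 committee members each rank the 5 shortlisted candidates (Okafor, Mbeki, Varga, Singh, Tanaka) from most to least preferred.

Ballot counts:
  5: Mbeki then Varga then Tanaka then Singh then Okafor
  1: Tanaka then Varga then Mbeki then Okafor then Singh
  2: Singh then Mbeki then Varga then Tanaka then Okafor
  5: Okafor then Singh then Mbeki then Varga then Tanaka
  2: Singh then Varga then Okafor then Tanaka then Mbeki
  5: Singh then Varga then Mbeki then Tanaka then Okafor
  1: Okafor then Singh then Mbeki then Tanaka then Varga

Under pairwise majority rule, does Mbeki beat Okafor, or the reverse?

Ballots ranking Mbeki above Okafor: 5 + 1 + 2 + 5 = 13.
Ballots ranking Okafor above Mbeki: 21 − 13 = 8.
Mbeki wins the head-to-head 13–8.

Mbeki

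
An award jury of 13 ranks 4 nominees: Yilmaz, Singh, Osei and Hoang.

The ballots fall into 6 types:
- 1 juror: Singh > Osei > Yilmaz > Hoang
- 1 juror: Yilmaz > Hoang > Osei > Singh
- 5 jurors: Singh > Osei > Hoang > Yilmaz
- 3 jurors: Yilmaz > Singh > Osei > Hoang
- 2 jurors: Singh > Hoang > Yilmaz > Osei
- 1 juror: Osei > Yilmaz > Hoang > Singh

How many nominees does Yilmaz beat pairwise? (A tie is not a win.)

Yilmaz against each rival (13 jurors):
Yilmaz vs Singh: 1+3+1 = 5 for Yilmaz, 8 for Singh — Singh by 8–5.
Yilmaz vs Osei: Yilmaz preferred on 1+3+2 = 6 ballots; Osei wins 7–6.
Yilmaz vs Hoang: Yilmaz preferred on 1+1+3+1 = 6 ballots; Hoang wins 7–6.
Yilmaz beats no one; loses to Singh, Osei, Hoang — 0 pairwise wins.

0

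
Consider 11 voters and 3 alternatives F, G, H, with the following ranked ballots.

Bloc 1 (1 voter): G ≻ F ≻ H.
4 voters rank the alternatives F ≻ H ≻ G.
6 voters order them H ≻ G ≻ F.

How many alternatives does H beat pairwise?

2

H against each rival (11 voters):
H vs F: 6 for H, 5 for F — H by 6–5.
H vs G: 10 to 1, H.
H beats F, G — 2 pairwise wins.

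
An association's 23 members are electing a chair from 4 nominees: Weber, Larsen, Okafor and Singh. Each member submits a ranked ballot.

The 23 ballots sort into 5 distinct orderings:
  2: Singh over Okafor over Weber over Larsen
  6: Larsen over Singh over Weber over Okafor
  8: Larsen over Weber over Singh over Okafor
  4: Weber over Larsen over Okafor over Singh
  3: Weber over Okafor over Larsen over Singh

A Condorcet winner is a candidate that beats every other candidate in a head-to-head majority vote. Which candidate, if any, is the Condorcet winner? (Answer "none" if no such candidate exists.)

Larsen

Check each pair by majority over 23 ballots:
Weber vs Larsen: Weber is ranked higher on 2+4+3 = 9 ballots, Larsen on 14. Larsen wins 14–9.
Weber vs Okafor: Weber preferred on 6+8+4+3 = 21 ballots; Weber wins 21–2.
Weber vs Singh: Weber preferred on 8+4+3 = 15 ballots; Weber wins 15–8.
Larsen vs Okafor: 6+8+4 = 18 for Larsen, 5 for Okafor — Larsen by 18–5.
Larsen vs Singh: Larsen is ranked higher on 6+8+4+3 = 21 ballots, Singh on 2. Larsen wins 21–2.
Okafor vs Singh: Okafor is ranked higher on 4+3 = 7 ballots, Singh on 16. Singh wins 16–7.
Larsen wins every pairwise contest, so Larsen is the Condorcet winner.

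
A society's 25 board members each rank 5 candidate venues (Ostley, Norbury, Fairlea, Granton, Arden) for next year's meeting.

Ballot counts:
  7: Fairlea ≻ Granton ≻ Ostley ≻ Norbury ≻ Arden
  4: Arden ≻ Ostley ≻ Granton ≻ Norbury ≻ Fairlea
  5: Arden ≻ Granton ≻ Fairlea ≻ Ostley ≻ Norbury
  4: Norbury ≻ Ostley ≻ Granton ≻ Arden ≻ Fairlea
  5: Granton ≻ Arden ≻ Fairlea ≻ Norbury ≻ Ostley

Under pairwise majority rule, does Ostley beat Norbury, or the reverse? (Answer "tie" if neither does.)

Ostley

Ballots ranking Ostley above Norbury: 7 + 4 + 5 = 16.
Ballots ranking Norbury above Ostley: 25 − 16 = 9.
Ostley wins the head-to-head 16–9.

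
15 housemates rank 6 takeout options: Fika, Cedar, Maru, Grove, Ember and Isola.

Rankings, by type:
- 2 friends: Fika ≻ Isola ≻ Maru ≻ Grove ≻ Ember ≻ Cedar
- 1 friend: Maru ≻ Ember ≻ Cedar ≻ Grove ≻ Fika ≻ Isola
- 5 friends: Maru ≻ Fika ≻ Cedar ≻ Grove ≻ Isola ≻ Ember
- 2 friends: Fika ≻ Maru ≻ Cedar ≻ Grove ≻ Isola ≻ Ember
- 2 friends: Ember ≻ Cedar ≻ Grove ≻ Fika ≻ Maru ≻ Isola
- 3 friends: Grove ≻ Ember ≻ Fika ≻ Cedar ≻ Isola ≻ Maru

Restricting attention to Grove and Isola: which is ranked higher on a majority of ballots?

Ballots ranking Grove above Isola: 1 + 5 + 2 + 2 + 3 = 13.
Ballots ranking Isola above Grove: 15 − 13 = 2.
Grove wins the head-to-head 13–2.

Grove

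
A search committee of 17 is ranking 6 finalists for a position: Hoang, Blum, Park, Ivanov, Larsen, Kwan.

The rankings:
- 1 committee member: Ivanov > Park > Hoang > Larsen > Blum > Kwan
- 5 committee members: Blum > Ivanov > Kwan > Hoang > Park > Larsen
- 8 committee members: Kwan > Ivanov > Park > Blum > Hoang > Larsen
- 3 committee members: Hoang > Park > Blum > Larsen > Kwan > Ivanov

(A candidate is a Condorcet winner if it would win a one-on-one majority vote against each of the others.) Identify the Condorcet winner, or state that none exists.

none

Pairwise majorities:
Hoang vs Blum: Blum wins 13–4.
Hoang vs Park: Park, 9–8.
Hoang vs Ivanov: Ivanov wins 14–3.
Hoang–Larsen: Hoang 17–0.
Hoang vs Kwan: Kwan wins 13–4.
Blum vs Park: Park wins 12–5.
Blum–Ivanov: Ivanov 9–8.
Blum vs Larsen: Blum, 16–1.
Blum vs Kwan: Blum, 9–8.
Park–Ivanov: Ivanov 14–3.
Park–Larsen: Park 17–0.
Park vs Kwan: Kwan wins 13–4.
Ivanov vs Larsen: Ivanov wins 14–3.
Ivanov vs Kwan: Kwan wins 11–6.
Larsen vs Kwan: Kwan, 13–4.
Each candidate drops at least one matchup (Hoang loses to Blum; Blum loses to Park; Park loses to Ivanov; Ivanov loses to Kwan; Larsen loses to Hoang; Kwan loses to Blum); the cycle Blum > Kwan > Park > Blum rules out a Condorcet winner.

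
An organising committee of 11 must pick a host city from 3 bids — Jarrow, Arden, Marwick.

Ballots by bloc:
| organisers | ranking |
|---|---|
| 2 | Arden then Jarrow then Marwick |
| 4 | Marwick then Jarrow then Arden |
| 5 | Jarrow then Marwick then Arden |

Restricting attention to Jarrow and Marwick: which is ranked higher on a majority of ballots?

Ballots ranking Jarrow above Marwick: 2 + 5 = 7.
Ballots ranking Marwick above Jarrow: 11 − 7 = 4.
Jarrow wins the head-to-head 7–4.

Jarrow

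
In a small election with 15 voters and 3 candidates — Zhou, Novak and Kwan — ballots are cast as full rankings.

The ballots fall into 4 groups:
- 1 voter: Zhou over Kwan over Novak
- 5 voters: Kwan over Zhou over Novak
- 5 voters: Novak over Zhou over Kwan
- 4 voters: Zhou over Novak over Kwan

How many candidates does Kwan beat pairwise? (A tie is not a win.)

Kwan against each rival (15 voters):
Kwan vs Zhou: 5 for Kwan, 10 for Zhou — Zhou by 10–5.
Kwan vs Novak: 6 to 9, Novak.
Kwan beats no one; loses to Zhou, Novak — 0 pairwise wins.

0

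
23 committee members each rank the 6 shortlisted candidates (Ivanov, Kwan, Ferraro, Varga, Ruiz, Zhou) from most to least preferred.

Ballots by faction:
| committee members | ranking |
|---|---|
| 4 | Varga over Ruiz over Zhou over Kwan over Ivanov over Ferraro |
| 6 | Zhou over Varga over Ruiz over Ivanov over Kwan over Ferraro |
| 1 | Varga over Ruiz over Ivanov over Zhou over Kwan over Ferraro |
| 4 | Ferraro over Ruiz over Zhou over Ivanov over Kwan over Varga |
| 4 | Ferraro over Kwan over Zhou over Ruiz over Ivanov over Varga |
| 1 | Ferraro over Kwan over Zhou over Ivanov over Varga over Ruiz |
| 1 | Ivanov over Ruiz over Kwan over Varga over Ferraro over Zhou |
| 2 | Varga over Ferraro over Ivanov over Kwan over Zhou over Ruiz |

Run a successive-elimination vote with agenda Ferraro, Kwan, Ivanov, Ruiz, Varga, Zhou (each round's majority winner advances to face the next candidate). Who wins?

Round 1: Ferraro vs Kwan — 11–12, Kwan advances.
Round 2: Kwan vs Ivanov — 9–14, Ivanov advances.
Round 3: Ivanov vs Ruiz — 4–19, Ruiz advances.
Round 4: Ruiz vs Varga — 9–14, Varga advances.
Round 5: Varga vs Zhou — 8–15, Zhou advances.
Zhou survives the agenda.

Zhou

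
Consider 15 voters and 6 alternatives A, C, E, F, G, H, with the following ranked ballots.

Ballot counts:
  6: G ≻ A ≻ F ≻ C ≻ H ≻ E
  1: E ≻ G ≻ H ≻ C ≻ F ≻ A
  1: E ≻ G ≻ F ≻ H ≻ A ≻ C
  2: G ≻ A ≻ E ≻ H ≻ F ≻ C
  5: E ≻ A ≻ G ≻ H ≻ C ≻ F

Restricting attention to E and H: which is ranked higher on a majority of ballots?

E

Ballots ranking E above H: 1 + 1 + 2 + 5 = 9.
Ballots ranking H above E: 15 − 9 = 6.
E wins the head-to-head 9–6.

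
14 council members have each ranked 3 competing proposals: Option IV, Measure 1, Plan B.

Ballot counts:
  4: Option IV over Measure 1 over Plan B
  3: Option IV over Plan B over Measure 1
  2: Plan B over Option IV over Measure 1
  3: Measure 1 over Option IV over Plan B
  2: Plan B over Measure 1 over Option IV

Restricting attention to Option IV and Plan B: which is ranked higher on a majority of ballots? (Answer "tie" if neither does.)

Ballots ranking Option IV above Plan B: 4 + 3 + 3 = 10.
Ballots ranking Plan B above Option IV: 14 − 10 = 4.
Option IV wins the head-to-head 10–4.

Option IV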